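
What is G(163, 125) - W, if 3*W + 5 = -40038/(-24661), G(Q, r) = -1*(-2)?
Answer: 231233/73983 ≈ 3.1255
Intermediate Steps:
G(Q, r) = 2
W = -83267/73983 (W = -5/3 + (-40038/(-24661))/3 = -5/3 + (-40038*(-1/24661))/3 = -5/3 + (1/3)*(40038/24661) = -5/3 + 13346/24661 = -83267/73983 ≈ -1.1255)
G(163, 125) - W = 2 - 1*(-83267/73983) = 2 + 83267/73983 = 231233/73983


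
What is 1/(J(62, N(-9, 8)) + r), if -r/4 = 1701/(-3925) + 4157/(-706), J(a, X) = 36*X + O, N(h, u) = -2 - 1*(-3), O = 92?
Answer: 1385525/212381462 ≈ 0.0065238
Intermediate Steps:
N(h, u) = 1 (N(h, u) = -2 + 3 = 1)
J(a, X) = 92 + 36*X (J(a, X) = 36*X + 92 = 92 + 36*X)
r = 35034262/1385525 (r = -4*(1701/(-3925) + 4157/(-706)) = -4*(1701*(-1/3925) + 4157*(-1/706)) = -4*(-1701/3925 - 4157/706) = -4*(-17517131/2771050) = 35034262/1385525 ≈ 25.286)
1/(J(62, N(-9, 8)) + r) = 1/((92 + 36*1) + 35034262/1385525) = 1/((92 + 36) + 35034262/1385525) = 1/(128 + 35034262/1385525) = 1/(212381462/1385525) = 1385525/212381462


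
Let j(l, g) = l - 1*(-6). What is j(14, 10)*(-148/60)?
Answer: -148/3 ≈ -49.333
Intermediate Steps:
j(l, g) = 6 + l (j(l, g) = l + 6 = 6 + l)
j(14, 10)*(-148/60) = (6 + 14)*(-148/60) = 20*(-148*1/60) = 20*(-37/15) = -148/3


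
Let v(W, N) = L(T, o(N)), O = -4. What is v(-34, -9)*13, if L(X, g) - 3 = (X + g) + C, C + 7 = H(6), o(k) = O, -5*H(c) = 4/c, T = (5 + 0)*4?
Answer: 2314/15 ≈ 154.27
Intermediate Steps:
T = 20 (T = 5*4 = 20)
H(c) = -4/(5*c)
o(k) = -4
C = -107/15 (C = -7 - ⅘/6 = -7 - ⅘*⅙ = -7 - 2/15 = -107/15 ≈ -7.1333)
L(X, g) = -62/15 + X + g (L(X, g) = 3 + ((X + g) - 107/15) = 3 + (-107/15 + X + g) = -62/15 + X + g)
v(W, N) = 178/15 (v(W, N) = -62/15 + 20 - 4 = 178/15)
v(-34, -9)*13 = (178/15)*13 = 2314/15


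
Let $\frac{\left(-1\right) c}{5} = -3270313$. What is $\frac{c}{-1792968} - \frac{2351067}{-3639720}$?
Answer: $- \frac{1152077713853}{135956281020} \approx -8.4739$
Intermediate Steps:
$c = 16351565$ ($c = \left(-5\right) \left(-3270313\right) = 16351565$)
$\frac{c}{-1792968} - \frac{2351067}{-3639720} = \frac{16351565}{-1792968} - \frac{2351067}{-3639720} = 16351565 \left(- \frac{1}{1792968}\right) - - \frac{783689}{1213240} = - \frac{16351565}{1792968} + \frac{783689}{1213240} = - \frac{1152077713853}{135956281020}$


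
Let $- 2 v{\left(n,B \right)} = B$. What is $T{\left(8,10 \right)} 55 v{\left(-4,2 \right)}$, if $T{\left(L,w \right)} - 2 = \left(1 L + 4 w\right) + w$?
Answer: $-3300$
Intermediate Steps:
$v{\left(n,B \right)} = - \frac{B}{2}$
$T{\left(L,w \right)} = 2 + L + 5 w$ ($T{\left(L,w \right)} = 2 + \left(\left(1 L + 4 w\right) + w\right) = 2 + \left(\left(L + 4 w\right) + w\right) = 2 + \left(L + 5 w\right) = 2 + L + 5 w$)
$T{\left(8,10 \right)} 55 v{\left(-4,2 \right)} = \left(2 + 8 + 5 \cdot 10\right) 55 \left(\left(- \frac{1}{2}\right) 2\right) = \left(2 + 8 + 50\right) 55 \left(-1\right) = 60 \cdot 55 \left(-1\right) = 3300 \left(-1\right) = -3300$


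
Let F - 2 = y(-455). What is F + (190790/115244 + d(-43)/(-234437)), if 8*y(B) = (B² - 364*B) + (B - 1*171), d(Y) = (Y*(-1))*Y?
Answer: 2512949844801017/54034915256 ≈ 46506.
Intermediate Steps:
d(Y) = -Y² (d(Y) = (-Y)*Y = -Y²)
y(B) = -171/8 - 363*B/8 + B²/8 (y(B) = ((B² - 364*B) + (B - 1*171))/8 = ((B² - 364*B) + (B - 171))/8 = ((B² - 364*B) + (-171 + B))/8 = (-171 + B² - 363*B)/8 = -171/8 - 363*B/8 + B²/8)
F = 372035/8 (F = 2 + (-171/8 - 363/8*(-455) + (⅛)*(-455)²) = 2 + (-171/8 + 165165/8 + (⅛)*207025) = 2 + (-171/8 + 165165/8 + 207025/8) = 2 + 372019/8 = 372035/8 ≈ 46504.)
F + (190790/115244 + d(-43)/(-234437)) = 372035/8 + (190790/115244 - 1*(-43)²/(-234437)) = 372035/8 + (190790*(1/115244) - 1*1849*(-1/234437)) = 372035/8 + (95395/57622 - 1849*(-1/234437)) = 372035/8 + (95395/57622 + 1849/234437) = 372035/8 + 22470660693/13508728814 = 2512949844801017/54034915256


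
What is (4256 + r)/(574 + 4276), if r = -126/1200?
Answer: 851179/970000 ≈ 0.87750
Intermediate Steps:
r = -21/200 (r = -126*1/1200 = -21/200 ≈ -0.10500)
(4256 + r)/(574 + 4276) = (4256 - 21/200)/(574 + 4276) = (851179/200)/4850 = (851179/200)*(1/4850) = 851179/970000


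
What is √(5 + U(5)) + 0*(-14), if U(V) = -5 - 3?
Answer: I*√3 ≈ 1.732*I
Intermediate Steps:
U(V) = -8
√(5 + U(5)) + 0*(-14) = √(5 - 8) + 0*(-14) = √(-3) + 0 = I*√3 + 0 = I*√3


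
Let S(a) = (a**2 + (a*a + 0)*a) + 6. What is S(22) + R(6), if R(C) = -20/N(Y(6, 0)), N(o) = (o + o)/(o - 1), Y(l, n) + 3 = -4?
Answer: 77886/7 ≈ 11127.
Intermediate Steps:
Y(l, n) = -7 (Y(l, n) = -3 - 4 = -7)
N(o) = 2*o/(-1 + o) (N(o) = (2*o)/(-1 + o) = 2*o/(-1 + o))
R(C) = -80/7 (R(C) = -20/(2*(-7)/(-1 - 7)) = -20/(2*(-7)/(-8)) = -20/(2*(-7)*(-1/8)) = -20/7/4 = -20*4/7 = -80/7)
S(a) = 6 + a**2 + a**3 (S(a) = (a**2 + (a**2 + 0)*a) + 6 = (a**2 + a**2*a) + 6 = (a**2 + a**3) + 6 = 6 + a**2 + a**3)
S(22) + R(6) = (6 + 22**2 + 22**3) - 80/7 = (6 + 484 + 10648) - 80/7 = 11138 - 80/7 = 77886/7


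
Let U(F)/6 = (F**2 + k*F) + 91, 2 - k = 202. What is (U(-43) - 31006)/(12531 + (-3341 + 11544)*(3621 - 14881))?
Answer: -32234/92353249 ≈ -0.00034903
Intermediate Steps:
k = -200 (k = 2 - 1*202 = 2 - 202 = -200)
U(F) = 546 - 1200*F + 6*F**2 (U(F) = 6*((F**2 - 200*F) + 91) = 6*(91 + F**2 - 200*F) = 546 - 1200*F + 6*F**2)
(U(-43) - 31006)/(12531 + (-3341 + 11544)*(3621 - 14881)) = ((546 - 1200*(-43) + 6*(-43)**2) - 31006)/(12531 + (-3341 + 11544)*(3621 - 14881)) = ((546 + 51600 + 6*1849) - 31006)/(12531 + 8203*(-11260)) = ((546 + 51600 + 11094) - 31006)/(12531 - 92365780) = (63240 - 31006)/(-92353249) = 32234*(-1/92353249) = -32234/92353249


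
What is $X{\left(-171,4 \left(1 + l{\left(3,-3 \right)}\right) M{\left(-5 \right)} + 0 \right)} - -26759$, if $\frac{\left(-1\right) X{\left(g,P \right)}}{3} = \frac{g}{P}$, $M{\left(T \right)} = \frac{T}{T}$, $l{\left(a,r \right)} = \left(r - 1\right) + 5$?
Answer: $\frac{214585}{8} \approx 26823.0$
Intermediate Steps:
$l{\left(a,r \right)} = 4 + r$ ($l{\left(a,r \right)} = \left(-1 + r\right) + 5 = 4 + r$)
$M{\left(T \right)} = 1$
$X{\left(g,P \right)} = - \frac{3 g}{P}$ ($X{\left(g,P \right)} = - 3 \frac{g}{P} = - \frac{3 g}{P}$)
$X{\left(-171,4 \left(1 + l{\left(3,-3 \right)}\right) M{\left(-5 \right)} + 0 \right)} - -26759 = \left(-3\right) \left(-171\right) \frac{1}{4 \left(1 + \left(4 - 3\right)\right) 1 + 0} - -26759 = \left(-3\right) \left(-171\right) \frac{1}{4 \left(1 + 1\right) 1 + 0} + 26759 = \left(-3\right) \left(-171\right) \frac{1}{4 \cdot 2 \cdot 1 + 0} + 26759 = \left(-3\right) \left(-171\right) \frac{1}{4 \cdot 2 + 0} + 26759 = \left(-3\right) \left(-171\right) \frac{1}{8 + 0} + 26759 = \left(-3\right) \left(-171\right) \frac{1}{8} + 26759 = \frac{513}{8} + 26759 = \frac{214585}{8}$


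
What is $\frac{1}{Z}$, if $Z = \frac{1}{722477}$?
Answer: $722477$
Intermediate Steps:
$Z = \frac{1}{722477} \approx 1.3841 \cdot 10^{-6}$
$\frac{1}{Z} = \frac{1}{\frac{1}{722477}} = 722477$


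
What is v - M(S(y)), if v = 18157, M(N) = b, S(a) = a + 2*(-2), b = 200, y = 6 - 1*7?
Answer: 17957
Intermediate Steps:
y = -1 (y = 6 - 7 = -1)
S(a) = -4 + a (S(a) = a - 4 = -4 + a)
M(N) = 200
v - M(S(y)) = 18157 - 1*200 = 18157 - 200 = 17957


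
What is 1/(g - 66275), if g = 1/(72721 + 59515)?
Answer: -132236/8763940899 ≈ -1.5089e-5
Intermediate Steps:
g = 1/132236 ≈ 7.5622e-6
1/(g - 66275) = 1/(1/132236 - 66275) = 1/(-8763940899/132236) = -132236/8763940899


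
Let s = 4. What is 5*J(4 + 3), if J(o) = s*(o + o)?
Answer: 280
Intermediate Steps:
J(o) = 8*o (J(o) = 4*(o + o) = 4*(2*o) = 8*o)
5*J(4 + 3) = 5*(8*(4 + 3)) = 5*(8*7) = 5*56 = 280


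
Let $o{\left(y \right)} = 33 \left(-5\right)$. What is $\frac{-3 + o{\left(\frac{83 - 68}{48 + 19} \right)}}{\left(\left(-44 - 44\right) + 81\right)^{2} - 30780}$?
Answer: $\frac{168}{30731} \approx 0.0054668$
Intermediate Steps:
$o{\left(y \right)} = -165$
$\frac{-3 + o{\left(\frac{83 - 68}{48 + 19} \right)}}{\left(\left(-44 - 44\right) + 81\right)^{2} - 30780} = \frac{-3 - 165}{\left(\left(-44 - 44\right) + 81\right)^{2} - 30780} = - \frac{168}{\left(-88 + 81\right)^{2} - 30780} = - \frac{168}{\left(-7\right)^{2} - 30780} = - \frac{168}{49 - 30780} = - \frac{168}{-30731} = \left(-168\right) \left(- \frac{1}{30731}\right) = \frac{168}{30731}$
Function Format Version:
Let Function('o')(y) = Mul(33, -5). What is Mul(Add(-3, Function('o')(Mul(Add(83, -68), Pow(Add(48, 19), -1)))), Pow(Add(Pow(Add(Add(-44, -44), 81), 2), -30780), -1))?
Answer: Rational(168, 30731) ≈ 0.0054668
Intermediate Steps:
Function('o')(y) = -165
Mul(Add(-3, Function('o')(Mul(Add(83, -68), Pow(Add(48, 19), -1)))), Pow(Add(Pow(Add(Add(-44, -44), 81), 2), -30780), -1)) = Mul(Add(-3, -165), Pow(Add(Pow(Add(Add(-44, -44), 81), 2), -30780), -1)) = Mul(-168, Pow(Add(Pow(Add(-88, 81), 2), -30780), -1)) = Mul(-168, Pow(Add(Pow(-7, 2), -30780), -1)) = Mul(-168, Pow(Add(49, -30780), -1)) = Mul(-168, Pow(-30731, -1)) = Mul(-168, Rational(-1, 30731)) = Rational(168, 30731)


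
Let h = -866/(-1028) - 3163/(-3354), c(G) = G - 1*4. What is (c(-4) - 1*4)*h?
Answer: -3078064/143663 ≈ -21.426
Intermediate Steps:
c(G) = -4 + G (c(G) = G - 4 = -4 + G)
h = 769516/430989 (h = -866*(-1/1028) - 3163*(-1/3354) = 433/514 + 3163/3354 = 769516/430989 ≈ 1.7855)
(c(-4) - 1*4)*h = ((-4 - 4) - 1*4)*(769516/430989) = (-8 - 4)*(769516/430989) = -12*769516/430989 = -3078064/143663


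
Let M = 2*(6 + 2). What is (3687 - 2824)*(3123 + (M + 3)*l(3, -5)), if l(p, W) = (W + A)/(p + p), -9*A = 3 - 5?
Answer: 144832975/54 ≈ 2.6821e+6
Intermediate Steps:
M = 16 (M = 2*8 = 16)
A = 2/9 (A = -(3 - 5)/9 = -⅑*(-2) = 2/9 ≈ 0.22222)
l(p, W) = (2/9 + W)/(2*p) (l(p, W) = (W + 2/9)/(p + p) = (2/9 + W)/((2*p)) = (2/9 + W)*(1/(2*p)) = (2/9 + W)/(2*p))
(3687 - 2824)*(3123 + (M + 3)*l(3, -5)) = (3687 - 2824)*(3123 + (16 + 3)*((1/18)*(2 + 9*(-5))/3)) = 863*(3123 + 19*((1/18)*(⅓)*(2 - 45))) = 863*(3123 + 19*((1/18)*(⅓)*(-43))) = 863*(3123 + 19*(-43/54)) = 863*(3123 - 817/54) = 863*(167825/54) = 144832975/54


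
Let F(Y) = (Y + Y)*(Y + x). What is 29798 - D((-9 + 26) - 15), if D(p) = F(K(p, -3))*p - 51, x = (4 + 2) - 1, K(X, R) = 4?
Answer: 29705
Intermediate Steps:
x = 5 (x = 6 - 1 = 5)
F(Y) = 2*Y*(5 + Y) (F(Y) = (Y + Y)*(Y + 5) = (2*Y)*(5 + Y) = 2*Y*(5 + Y))
D(p) = -51 + 72*p (D(p) = (2*4*(5 + 4))*p - 51 = (2*4*9)*p - 51 = 72*p - 51 = -51 + 72*p)
29798 - D((-9 + 26) - 15) = 29798 - (-51 + 72*((-9 + 26) - 15)) = 29798 - (-51 + 72*(17 - 15)) = 29798 - (-51 + 72*2) = 29798 - (-51 + 144) = 29798 - 1*93 = 29798 - 93 = 29705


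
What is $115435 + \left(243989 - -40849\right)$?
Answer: $400273$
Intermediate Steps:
$115435 + \left(243989 - -40849\right) = 115435 + \left(243989 + 40849\right) = 115435 + 284838 = 400273$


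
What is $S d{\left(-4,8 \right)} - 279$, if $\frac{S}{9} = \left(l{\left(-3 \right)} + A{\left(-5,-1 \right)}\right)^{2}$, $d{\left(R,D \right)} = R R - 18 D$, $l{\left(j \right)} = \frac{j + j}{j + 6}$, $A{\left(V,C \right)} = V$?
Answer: $-56727$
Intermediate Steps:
$l{\left(j \right)} = \frac{2 j}{6 + j}$
$d{\left(R,D \right)} = R^{2} - 18 D$
$S = 441$ ($S = 9 \left(2 \left(-3\right) \frac{1}{6 - 3} - 5\right)^{2} = 9 \left(2 \left(-3\right) \frac{1}{3} - 5\right)^{2} = 9 \left(-2 - 5\right)^{2} = 9 \left(-7\right)^{2} = 9 \cdot 49 = 441$)
$S d{\left(-4,8 \right)} - 279 = 441 \left(\left(-4\right)^{2} - 144\right) - 279 = 441 \left(16 - 144\right) - 279 = 441 \left(-128\right) - 279 = -56448 - 279 = -56727$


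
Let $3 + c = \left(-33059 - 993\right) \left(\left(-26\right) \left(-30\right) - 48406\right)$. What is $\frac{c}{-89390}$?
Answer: $- \frac{1621760549}{89390} \approx -18143.0$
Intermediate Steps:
$c = 1621760549$ ($c = -3 + \left(-33059 - 993\right) \left(\left(-26\right) \left(-30\right) - 48406\right) = -3 - 34052 \left(780 - 48406\right) = -3 - -1621760552 = -3 + 1621760552 = 1621760549$)
$\frac{c}{-89390} = \frac{1621760549}{-89390} = 1621760549 \left(- \frac{1}{89390}\right) = - \frac{1621760549}{89390}$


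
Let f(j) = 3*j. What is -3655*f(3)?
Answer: -32895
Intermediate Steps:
-3655*f(3) = -10965*3 = -3655*9 = -32895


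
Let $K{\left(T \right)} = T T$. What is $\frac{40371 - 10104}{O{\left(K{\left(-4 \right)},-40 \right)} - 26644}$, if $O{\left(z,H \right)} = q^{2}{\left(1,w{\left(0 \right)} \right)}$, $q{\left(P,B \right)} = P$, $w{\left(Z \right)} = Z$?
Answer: $- \frac{10089}{8881} \approx -1.136$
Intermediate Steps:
$K{\left(T \right)} = T^{2}$
$O{\left(z,H \right)} = 1$ ($O{\left(z,H \right)} = 1^{2} = 1$)
$\frac{40371 - 10104}{O{\left(K{\left(-4 \right)},-40 \right)} - 26644} = \frac{40371 - 10104}{1 - 26644} = \frac{30267}{-26643} = 30267 \left(- \frac{1}{26643}\right) = - \frac{10089}{8881}$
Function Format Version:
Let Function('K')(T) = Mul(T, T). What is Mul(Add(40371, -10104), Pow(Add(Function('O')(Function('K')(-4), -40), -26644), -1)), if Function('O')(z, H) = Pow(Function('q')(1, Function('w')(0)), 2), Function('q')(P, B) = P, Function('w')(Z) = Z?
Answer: Rational(-10089, 8881) ≈ -1.1360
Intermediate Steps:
Function('K')(T) = Pow(T, 2)
Function('O')(z, H) = 1 (Function('O')(z, H) = Pow(1, 2) = 1)
Mul(Add(40371, -10104), Pow(Add(Function('O')(Function('K')(-4), -40), -26644), -1)) = Mul(Add(40371, -10104), Pow(Add(1, -26644), -1)) = Mul(30267, Pow(-26643, -1)) = Mul(30267, Rational(-1, 26643)) = Rational(-10089, 8881)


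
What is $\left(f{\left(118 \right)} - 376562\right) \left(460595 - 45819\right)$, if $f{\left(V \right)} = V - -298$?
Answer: $-156016333296$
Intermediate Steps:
$f{\left(V \right)} = 298 + V$ ($f{\left(V \right)} = V + 298 = 298 + V$)
$\left(f{\left(118 \right)} - 376562\right) \left(460595 - 45819\right) = \left(\left(298 + 118\right) - 376562\right) \left(460595 - 45819\right) = \left(416 - 376562\right) 414776 = \left(-376146\right) 414776 = -156016333296$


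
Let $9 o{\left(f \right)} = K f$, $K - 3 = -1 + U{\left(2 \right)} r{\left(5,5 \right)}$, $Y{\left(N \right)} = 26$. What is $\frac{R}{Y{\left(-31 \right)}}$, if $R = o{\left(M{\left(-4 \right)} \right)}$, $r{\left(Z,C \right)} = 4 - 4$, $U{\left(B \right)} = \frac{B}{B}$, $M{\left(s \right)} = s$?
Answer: $- \frac{4}{117} \approx -0.034188$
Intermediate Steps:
$U{\left(B \right)} = 1$
$r{\left(Z,C \right)} = 0$ ($r{\left(Z,C \right)} = 4 - 4 = 0$)
$K = 2$ ($K = 3 + \left(-1 + 1 \cdot 0\right) = 3 + \left(-1 + 0\right) = 3 - 1 = 2$)
$o{\left(f \right)} = \frac{2 f}{9}$
$R = - \frac{8}{9}$ ($R = \frac{2}{9} \left(-4\right) = - \frac{8}{9} \approx -0.88889$)
$\frac{R}{Y{\left(-31 \right)}} = - \frac{8}{9 \cdot 26} = \left(- \frac{8}{9}\right) \frac{1}{26} = - \frac{4}{117}$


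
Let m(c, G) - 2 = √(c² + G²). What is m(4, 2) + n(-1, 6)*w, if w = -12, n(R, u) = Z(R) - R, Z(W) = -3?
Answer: 26 + 2*√5 ≈ 30.472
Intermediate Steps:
m(c, G) = 2 + √(G² + c²) (m(c, G) = 2 + √(c² + G²) = 2 + √(G² + c²))
n(R, u) = -3 - R
m(4, 2) + n(-1, 6)*w = (2 + √(2² + 4²)) + (-3 - 1*(-1))*(-12) = (2 + √(4 + 16)) + (-3 + 1)*(-12) = (2 + √20) - 2*(-12) = (2 + 2*√5) + 24 = 26 + 2*√5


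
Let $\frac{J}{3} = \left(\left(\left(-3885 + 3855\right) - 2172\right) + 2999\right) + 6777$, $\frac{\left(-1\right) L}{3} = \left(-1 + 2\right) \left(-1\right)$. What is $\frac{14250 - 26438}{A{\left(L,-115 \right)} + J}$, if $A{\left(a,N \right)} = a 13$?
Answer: $- \frac{12188}{22761} \approx -0.53548$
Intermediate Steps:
$L = 3$ ($L = - 3 \left(-1 + 2\right) \left(-1\right) = - 3 \cdot 1 \left(-1\right) = \left(-3\right) \left(-1\right) = 3$)
$A{\left(a,N \right)} = 13 a$
$J = 22722$ ($J = 3 \left(\left(\left(\left(-3885 + 3855\right) - 2172\right) + 2999\right) + 6777\right) = 3 \left(\left(\left(-30 - 2172\right) + 2999\right) + 6777\right) = 3 \left(\left(-2202 + 2999\right) + 6777\right) = 3 \left(797 + 6777\right) = 3 \cdot 7574 = 22722$)
$\frac{14250 - 26438}{A{\left(L,-115 \right)} + J} = \frac{14250 - 26438}{13 \cdot 3 + 22722} = - \frac{12188}{39 + 22722} = - \frac{12188}{22761}$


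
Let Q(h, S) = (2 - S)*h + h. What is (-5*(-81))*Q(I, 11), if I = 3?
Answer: -9720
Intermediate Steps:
Q(h, S) = h + h*(2 - S) (Q(h, S) = h*(2 - S) + h = h + h*(2 - S))
(-5*(-81))*Q(I, 11) = (-5*(-81))*(3*(3 - 1*11)) = 405*(3*(3 - 11)) = 405*(3*(-8)) = 405*(-24) = -9720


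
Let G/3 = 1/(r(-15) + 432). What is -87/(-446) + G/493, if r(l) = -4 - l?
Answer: 19002051/97405954 ≈ 0.19508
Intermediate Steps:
G = 3/443 (G = 3/((-4 - 1*(-15)) + 432) = 3/((-4 + 15) + 432) = 3/(11 + 432) = 3/443 ≈ 0.0067720)
-87/(-446) + G/493 = -87/(-446) + (3/443)/493 = -87*(-1/446) + (3/443)*(1/493) = 87/446 + 3/218399 = 19002051/97405954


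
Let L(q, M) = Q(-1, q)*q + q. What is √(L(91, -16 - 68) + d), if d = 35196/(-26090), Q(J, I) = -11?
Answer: 2*I*√38771527165/13045 ≈ 30.189*I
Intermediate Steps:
L(q, M) = -10*q (L(q, M) = -11*q + q = -10*q)
d = -17598/13045 (d = 35196*(-1/26090) = -17598/13045 ≈ -1.3490)
√(L(91, -16 - 68) + d) = √(-10*91 - 17598/13045) = √(-910 - 17598/13045) = √(-11888548/13045) = 2*I*√38771527165/13045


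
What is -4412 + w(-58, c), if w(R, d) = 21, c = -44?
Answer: -4391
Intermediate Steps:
-4412 + w(-58, c) = -4412 + 21 = -4391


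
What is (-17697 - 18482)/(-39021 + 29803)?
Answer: 3289/838 ≈ 3.9248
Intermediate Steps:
(-17697 - 18482)/(-39021 + 29803) = -36179/(-9218) = -36179*(-1/9218) = 3289/838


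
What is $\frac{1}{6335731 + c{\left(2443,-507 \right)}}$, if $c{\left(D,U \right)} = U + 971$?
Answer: $\frac{1}{6336195} \approx 1.5782 \cdot 10^{-7}$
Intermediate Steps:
$c{\left(D,U \right)} = 971 + U$
$\frac{1}{6335731 + c{\left(2443,-507 \right)}} = \frac{1}{6335731 + \left(971 - 507\right)} = \frac{1}{6335731 + 464} = \frac{1}{6336195}$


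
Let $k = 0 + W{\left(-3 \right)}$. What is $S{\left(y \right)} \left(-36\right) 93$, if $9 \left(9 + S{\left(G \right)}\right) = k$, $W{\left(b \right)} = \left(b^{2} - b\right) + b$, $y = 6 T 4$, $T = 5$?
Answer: $26784$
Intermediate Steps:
$y = 120$ ($y = 6 \cdot 5 \cdot 4 = 30 \cdot 4 = 120$)
$W{\left(b \right)} = b^{2}$
$k = 9$ ($k = 0 + \left(-3\right)^{2} = 0 + 9 = 9$)
$S{\left(G \right)} = -8$ ($S{\left(G \right)} = -9 + \frac{1}{9} \cdot 9 = -9 + 1 = -8$)
$S{\left(y \right)} \left(-36\right) 93 = \left(-8\right) \left(-36\right) 93 = 288 \cdot 93 = 26784$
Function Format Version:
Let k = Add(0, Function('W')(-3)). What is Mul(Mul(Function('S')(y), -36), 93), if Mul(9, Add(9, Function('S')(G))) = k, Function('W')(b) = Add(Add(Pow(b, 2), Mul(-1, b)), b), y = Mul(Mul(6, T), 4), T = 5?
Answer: 26784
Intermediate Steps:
y = 120 (y = Mul(Mul(6, 5), 4) = Mul(30, 4) = 120)
Function('W')(b) = Pow(b, 2)
k = 9 (k = Add(0, Pow(-3, 2)) = Add(0, 9) = 9)
Function('S')(G) = -8 (Function('S')(G) = Add(-9, Mul(Rational(1, 9), 9)) = Add(-9, 1) = -8)
Mul(Mul(Function('S')(y), -36), 93) = Mul(Mul(-8, -36), 93) = Mul(288, 93) = 26784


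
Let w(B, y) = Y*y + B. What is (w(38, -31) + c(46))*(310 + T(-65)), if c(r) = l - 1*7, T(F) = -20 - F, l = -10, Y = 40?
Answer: -432745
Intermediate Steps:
w(B, y) = B + 40*y (w(B, y) = 40*y + B = B + 40*y)
c(r) = -17 (c(r) = -10 - 1*7 = -10 - 7 = -17)
(w(38, -31) + c(46))*(310 + T(-65)) = ((38 + 40*(-31)) - 17)*(310 + (-20 - 1*(-65))) = ((38 - 1240) - 17)*(310 + (-20 + 65)) = (-1202 - 17)*(310 + 45) = -1219*355 = -432745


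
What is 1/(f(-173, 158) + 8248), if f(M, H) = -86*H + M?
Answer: -1/5513 ≈ -0.00018139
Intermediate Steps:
f(M, H) = M - 86*H
1/(f(-173, 158) + 8248) = 1/((-173 - 86*158) + 8248) = 1/((-173 - 13588) + 8248) = 1/(-13761 + 8248) = 1/(-5513) = -1/5513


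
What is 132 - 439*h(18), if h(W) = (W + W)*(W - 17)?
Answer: -15672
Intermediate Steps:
h(W) = 2*W*(-17 + W) (h(W) = (2*W)*(-17 + W) = 2*W*(-17 + W))
132 - 439*h(18) = 132 - 878*18*(-17 + 18) = 132 - 878*18 = 132 - 439*36 = 132 - 15804 = -15672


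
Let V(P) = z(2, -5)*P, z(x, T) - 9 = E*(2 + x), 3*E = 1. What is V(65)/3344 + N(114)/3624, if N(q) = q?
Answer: 351917/1514832 ≈ 0.23231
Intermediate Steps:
E = ⅓ (E = (⅓)*1 = ⅓ ≈ 0.33333)
z(x, T) = 29/3 + x/3 (z(x, T) = 9 + (2 + x)/3 = 9 + (⅔ + x/3) = 29/3 + x/3)
V(P) = 31*P/3 (V(P) = (29/3 + (⅓)*2)*P = (29/3 + ⅔)*P = 31*P/3)
V(65)/3344 + N(114)/3624 = ((31/3)*65)/3344 + 114/3624 = (2015/3)*(1/3344) + 114*(1/3624) = 2015/10032 + 19/604 = 351917/1514832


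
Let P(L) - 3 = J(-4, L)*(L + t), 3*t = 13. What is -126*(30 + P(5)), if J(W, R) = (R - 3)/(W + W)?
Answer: -3864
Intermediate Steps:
t = 13/3 (t = (1/3)*13 = 13/3 ≈ 4.3333)
J(W, R) = (-3 + R)/(2*W) (J(W, R) = (-3 + R)/((2*W)) = (-3 + R)*(1/(2*W)) = (-3 + R)/(2*W))
P(L) = 3 + (3/8 - L/8)*(13/3 + L) (P(L) = 3 + ((1/2)*(-3 + L)/(-4))*(L + 13/3) = 3 + ((1/2)*(-1/4)*(-3 + L))*(13/3 + L) = 3 + (3/8 - L/8)*(13/3 + L))
-126*(30 + P(5)) = -126*(30 + (37/8 - 1/6*5 - 1/8*5**2)) = -126*(30 + (37/8 - 5/6 - 1/8*25)) = -126*(30 + (37/8 - 5/6 - 25/8)) = -126*(30 + 2/3) = -126*92/3 = -3864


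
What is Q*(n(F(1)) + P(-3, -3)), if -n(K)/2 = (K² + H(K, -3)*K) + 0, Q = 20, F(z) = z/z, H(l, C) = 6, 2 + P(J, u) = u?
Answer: -380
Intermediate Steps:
P(J, u) = -2 + u
F(z) = 1
n(K) = -12*K - 2*K² (n(K) = -2*((K² + 6*K) + 0) = -2*(K² + 6*K) = -12*K - 2*K²)
Q*(n(F(1)) + P(-3, -3)) = 20*(-2*1*(6 + 1) + (-2 - 3)) = 20*(-2*1*7 - 5) = 20*(-14 - 5) = 20*(-19) = -380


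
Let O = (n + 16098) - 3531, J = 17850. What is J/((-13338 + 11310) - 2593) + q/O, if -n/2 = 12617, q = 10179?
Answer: -273143109/58534207 ≈ -4.6664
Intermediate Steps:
n = -25234 (n = -2*12617 = -25234)
O = -12667 (O = (-25234 + 16098) - 3531 = -9136 - 3531 = -12667)
J/((-13338 + 11310) - 2593) + q/O = 17850/((-13338 + 11310) - 2593) + 10179/(-12667) = 17850/(-2028 - 2593) + 10179*(-1/12667) = 17850/(-4621) - 10179/12667 = 17850*(-1/4621) - 10179/12667 = -17850/4621 - 10179/12667 = -273143109/58534207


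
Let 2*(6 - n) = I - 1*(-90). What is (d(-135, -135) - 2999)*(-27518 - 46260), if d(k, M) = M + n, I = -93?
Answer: 230666917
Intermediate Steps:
n = 15/2 (n = 6 - (-93 - 1*(-90))/2 = 6 - (-93 + 90)/2 = 6 - 1/2*(-3) = 6 + 3/2 = 15/2 ≈ 7.5000)
d(k, M) = 15/2 + M (d(k, M) = M + 15/2 = 15/2 + M)
(d(-135, -135) - 2999)*(-27518 - 46260) = ((15/2 - 135) - 2999)*(-27518 - 46260) = (-255/2 - 2999)*(-73778) = -6253/2*(-73778) = 230666917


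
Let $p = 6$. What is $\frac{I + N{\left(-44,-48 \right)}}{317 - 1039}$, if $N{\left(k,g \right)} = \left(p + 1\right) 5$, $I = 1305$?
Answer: $- \frac{670}{361} \approx -1.856$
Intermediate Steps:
$N{\left(k,g \right)} = 35$ ($N{\left(k,g \right)} = \left(6 + 1\right) 5 = 7 \cdot 5 = 35$)
$\frac{I + N{\left(-44,-48 \right)}}{317 - 1039} = \frac{1305 + 35}{317 - 1039} = \frac{1340}{-722} = 1340 \left(- \frac{1}{722}\right) = - \frac{670}{361}$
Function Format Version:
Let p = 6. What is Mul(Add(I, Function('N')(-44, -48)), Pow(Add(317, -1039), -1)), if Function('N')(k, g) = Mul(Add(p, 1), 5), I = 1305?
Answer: Rational(-670, 361) ≈ -1.8560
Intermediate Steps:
Function('N')(k, g) = 35 (Function('N')(k, g) = Mul(Add(6, 1), 5) = Mul(7, 5) = 35)
Mul(Add(I, Function('N')(-44, -48)), Pow(Add(317, -1039), -1)) = Mul(Add(1305, 35), Pow(Add(317, -1039), -1)) = Mul(1340, Pow(-722, -1)) = Mul(1340, Rational(-1, 722)) = Rational(-670, 361)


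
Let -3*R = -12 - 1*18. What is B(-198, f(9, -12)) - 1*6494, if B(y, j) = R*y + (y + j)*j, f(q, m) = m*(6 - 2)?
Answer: 3334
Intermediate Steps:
f(q, m) = 4*m (f(q, m) = m*4 = 4*m)
R = 10 (R = -(-12 - 1*18)/3 = -(-12 - 18)/3 = -⅓*(-30) = 10)
B(y, j) = 10*y + j*(j + y) (B(y, j) = 10*y + (y + j)*j = 10*y + (j + y)*j = 10*y + j*(j + y))
B(-198, f(9, -12)) - 1*6494 = ((4*(-12))² + 10*(-198) + (4*(-12))*(-198)) - 1*6494 = ((-48)² - 1980 - 48*(-198)) - 6494 = (2304 - 1980 + 9504) - 6494 = 9828 - 6494 = 3334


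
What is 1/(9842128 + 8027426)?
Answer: 1/17869554 ≈ 5.5961e-8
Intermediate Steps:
1/(9842128 + 8027426) = 1/17869554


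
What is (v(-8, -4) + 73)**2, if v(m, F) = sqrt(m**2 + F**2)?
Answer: 5409 + 584*sqrt(5) ≈ 6714.9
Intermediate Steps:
v(m, F) = sqrt(F**2 + m**2)
(v(-8, -4) + 73)**2 = (sqrt((-4)**2 + (-8)**2) + 73)**2 = (sqrt(16 + 64) + 73)**2 = (sqrt(80) + 73)**2 = (4*sqrt(5) + 73)**2 = (73 + 4*sqrt(5))**2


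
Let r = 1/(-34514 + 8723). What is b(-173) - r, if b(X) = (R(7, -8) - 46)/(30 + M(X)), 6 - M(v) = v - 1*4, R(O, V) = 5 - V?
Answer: -283630/1831161 ≈ -0.15489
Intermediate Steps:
M(v) = 10 - v (M(v) = 6 - (v - 1*4) = 6 - (v - 4) = 6 - (-4 + v) = 6 + (4 - v) = 10 - v)
r = -1/25791 (r = 1/(-25791) = -1/25791 ≈ -3.8773e-5)
b(X) = -33/(40 - X) (b(X) = ((5 - 1*(-8)) - 46)/(30 + (10 - X)) = ((5 + 8) - 46)/(40 - X) = (13 - 46)/(40 - X) = -33/(40 - X))
b(-173) - r = 33/(-40 - 173) - 1*(-1/25791) = 33/(-213) + 1/25791 = 33*(-1/213) + 1/25791 = -11/71 + 1/25791 = -283630/1831161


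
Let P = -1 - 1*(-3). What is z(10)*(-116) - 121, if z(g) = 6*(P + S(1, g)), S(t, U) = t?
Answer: -2209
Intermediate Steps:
P = 2 (P = -1 + 3 = 2)
z(g) = 18 (z(g) = 6*(2 + 1) = 6*3 = 18)
z(10)*(-116) - 121 = 18*(-116) - 121 = -2088 - 121 = -2209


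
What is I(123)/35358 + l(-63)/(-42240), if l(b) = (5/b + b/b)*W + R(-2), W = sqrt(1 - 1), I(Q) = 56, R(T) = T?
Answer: 67671/41486720 ≈ 0.0016311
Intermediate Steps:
W = 0 (W = sqrt(0) = 0)
l(b) = -2 (l(b) = (5/b + b/b)*0 - 2 = (5/b + 1)*0 - 2 = (1 + 5/b)*0 - 2 = 0 - 2 = -2)
I(123)/35358 + l(-63)/(-42240) = 56/35358 - 2/(-42240) = 56*(1/35358) - 2*(-1/42240) = 28/17679 + 1/21120 = 67671/41486720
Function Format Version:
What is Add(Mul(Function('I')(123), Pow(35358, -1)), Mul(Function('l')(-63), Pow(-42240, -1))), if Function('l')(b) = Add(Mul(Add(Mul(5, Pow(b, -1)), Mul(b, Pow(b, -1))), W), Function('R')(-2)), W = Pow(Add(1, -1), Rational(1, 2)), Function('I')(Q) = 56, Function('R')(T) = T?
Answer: Rational(67671, 41486720) ≈ 0.0016311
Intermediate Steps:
W = 0 (W = Pow(0, Rational(1, 2)) = 0)
Function('l')(b) = -2 (Function('l')(b) = Add(Mul(Add(Mul(5, Pow(b, -1)), Mul(b, Pow(b, -1))), 0), -2) = Add(Mul(Add(Mul(5, Pow(b, -1)), 1), 0), -2) = Add(Mul(Add(1, Mul(5, Pow(b, -1))), 0), -2) = Add(0, -2) = -2)
Add(Mul(Function('I')(123), Pow(35358, -1)), Mul(Function('l')(-63), Pow(-42240, -1))) = Add(Mul(56, Pow(35358, -1)), Mul(-2, Pow(-42240, -1))) = Add(Mul(56, Rational(1, 35358)), Mul(-2, Rational(-1, 42240))) = Add(Rational(28, 17679), Rational(1, 21120)) = Rational(67671, 41486720)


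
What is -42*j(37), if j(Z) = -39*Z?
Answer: 60606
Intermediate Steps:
-42*j(37) = -(-1638)*37 = -42*(-1443) = 60606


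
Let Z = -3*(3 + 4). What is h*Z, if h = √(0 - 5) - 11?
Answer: 231 - 21*I*√5 ≈ 231.0 - 46.957*I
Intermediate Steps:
Z = -21 (Z = -3*7 = -21)
h = -11 + I*√5 (h = √(-5) - 11 = I*√5 - 11 = -11 + I*√5 ≈ -11.0 + 2.2361*I)
h*Z = (-11 + I*√5)*(-21) = 231 - 21*I*√5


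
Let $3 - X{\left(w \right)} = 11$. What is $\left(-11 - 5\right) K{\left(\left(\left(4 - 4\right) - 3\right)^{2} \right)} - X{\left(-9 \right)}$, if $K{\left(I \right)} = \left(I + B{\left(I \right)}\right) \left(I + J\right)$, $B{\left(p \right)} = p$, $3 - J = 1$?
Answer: $-3160$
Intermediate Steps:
$J = 2$ ($J = 3 - 1 = 2$)
$K{\left(I \right)} = 2 I \left(2 + I\right)$ ($K{\left(I \right)} = \left(I + I\right) \left(I + 2\right) = 2 I \left(2 + I\right)$)
$X{\left(w \right)} = -8$ ($X{\left(w \right)} = 3 - 11 = -8$)
$\left(-11 - 5\right) K{\left(\left(\left(4 - 4\right) - 3\right)^{2} \right)} - X{\left(-9 \right)} = \left(-11 - 5\right) 2 \left(\left(4 - 4\right) - 3\right)^{2} \left(2 + \left(\left(4 - 4\right) - 3\right)^{2}\right) - -8 = - 16 \cdot 2 \left(0 - 3\right)^{2} \left(2 + \left(0 - 3\right)^{2}\right) + 8 = - 16 \cdot 2 \left(-3\right)^{2} \left(2 + \left(-3\right)^{2}\right) + 8 = - 16 \cdot 2 \cdot 9 \left(2 + 9\right) + 8 = - 16 \cdot 2 \cdot 9 \cdot 11 + 8 = \left(-16\right) 198 + 8 = -3168 + 8 = -3160$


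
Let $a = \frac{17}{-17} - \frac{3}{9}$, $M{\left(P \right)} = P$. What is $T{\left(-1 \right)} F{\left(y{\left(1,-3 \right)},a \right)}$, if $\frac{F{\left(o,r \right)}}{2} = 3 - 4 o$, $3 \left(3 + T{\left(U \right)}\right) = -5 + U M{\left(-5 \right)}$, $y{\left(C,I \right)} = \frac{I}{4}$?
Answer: $-36$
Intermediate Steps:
$y{\left(C,I \right)} = \frac{I}{4}$ ($y{\left(C,I \right)} = I \frac{1}{4} = \frac{I}{4}$)
$T{\left(U \right)} = - \frac{14}{3} - \frac{5 U}{3}$ ($T{\left(U \right)} = -3 + \frac{-5 + U \left(-5\right)}{3} = -3 + \frac{-5 - 5 U}{3} = -3 - \left(\frac{5}{3} + \frac{5 U}{3}\right) = - \frac{14}{3} - \frac{5 U}{3}$)
$a = - \frac{4}{3}$ ($a = 17 \left(- \frac{1}{17}\right) - \frac{1}{3} = -1 - \frac{1}{3} = - \frac{4}{3} \approx -1.3333$)
$F{\left(o,r \right)} = 6 - 8 o$ ($F{\left(o,r \right)} = 2 \left(3 - 4 o\right) = 6 - 8 o$)
$T{\left(-1 \right)} F{\left(y{\left(1,-3 \right)},a \right)} = \left(- \frac{14}{3} - - \frac{5}{3}\right) \left(6 - 8 \cdot \frac{1}{4} \left(-3\right)\right) = \left(- \frac{14}{3} + \frac{5}{3}\right) \left(6 - -6\right) = - 3 \left(6 + 6\right) = \left(-3\right) 12 = -36$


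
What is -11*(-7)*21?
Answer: 1617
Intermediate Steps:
-11*(-7)*21 = 77*21 = 1617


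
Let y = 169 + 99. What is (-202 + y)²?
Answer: 4356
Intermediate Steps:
y = 268
(-202 + y)² = (-202 + 268)² = 66² = 4356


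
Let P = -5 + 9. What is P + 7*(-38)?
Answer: -262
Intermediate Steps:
P = 4
P + 7*(-38) = 4 + 7*(-38) = 4 - 266 = -262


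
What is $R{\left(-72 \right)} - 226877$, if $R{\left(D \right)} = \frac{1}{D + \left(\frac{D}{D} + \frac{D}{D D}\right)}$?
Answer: $- \frac{1160022173}{5113} \approx -2.2688 \cdot 10^{5}$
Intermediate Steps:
$R{\left(D \right)} = \frac{1}{1 + D + \frac{1}{D}}$ ($R{\left(D \right)} = \frac{1}{D + \left(1 + \frac{D}{D^{2}}\right)} = \frac{1}{D + \left(1 + \frac{1}{D}\right)} = \frac{1}{1 + D + \frac{1}{D}}$)
$R{\left(-72 \right)} - 226877 = - \frac{72}{1 - 72 + \left(-72\right)^{2}} - 226877 = - \frac{72}{1 - 72 + 5184} - 226877 = - \frac{72}{5113} - 226877 = - \frac{1160022173}{5113}$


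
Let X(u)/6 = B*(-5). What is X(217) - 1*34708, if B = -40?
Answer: -33508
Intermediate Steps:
X(u) = 1200 (X(u) = 6*(-40*(-5)) = 6*200 = 1200)
X(217) - 1*34708 = 1200 - 1*34708 = 1200 - 34708 = -33508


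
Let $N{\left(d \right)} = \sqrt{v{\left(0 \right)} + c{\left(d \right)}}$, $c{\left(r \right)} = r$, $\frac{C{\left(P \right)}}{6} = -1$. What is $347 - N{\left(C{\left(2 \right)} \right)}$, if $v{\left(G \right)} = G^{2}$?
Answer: $347 - i \sqrt{6} \approx 347.0 - 2.4495 i$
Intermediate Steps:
$C{\left(P \right)} = -6$ ($C{\left(P \right)} = 6 \left(-1\right) = -6$)
$N{\left(d \right)} = \sqrt{d}$ ($N{\left(d \right)} = \sqrt{0^{2} + d} = \sqrt{0 + d} = \sqrt{d}$)
$347 - N{\left(C{\left(2 \right)} \right)} = 347 - \sqrt{-6} = 347 - i \sqrt{6}$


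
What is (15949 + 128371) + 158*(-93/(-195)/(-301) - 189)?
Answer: 2239365872/19565 ≈ 1.1446e+5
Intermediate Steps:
(15949 + 128371) + 158*(-93/(-195)/(-301) - 189) = 144320 + 158*(-93*(-1/195)*(-1/301) - 189) = 144320 + 158*((31/65)*(-1/301) - 189) = 144320 + 158*(-31/19565 - 189) = 144320 + 158*(-3697816/19565) = 144320 - 584254928/19565 = 2239365872/19565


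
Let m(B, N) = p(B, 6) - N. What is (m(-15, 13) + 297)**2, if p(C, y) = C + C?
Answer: 64516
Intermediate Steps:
p(C, y) = 2*C
m(B, N) = -N + 2*B (m(B, N) = 2*B - N = -N + 2*B)
(m(-15, 13) + 297)**2 = ((-1*13 + 2*(-15)) + 297)**2 = ((-13 - 30) + 297)**2 = (-43 + 297)**2 = 254**2 = 64516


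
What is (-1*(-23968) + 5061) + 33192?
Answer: 62221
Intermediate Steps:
(-1*(-23968) + 5061) + 33192 = (23968 + 5061) + 33192 = 29029 + 33192 = 62221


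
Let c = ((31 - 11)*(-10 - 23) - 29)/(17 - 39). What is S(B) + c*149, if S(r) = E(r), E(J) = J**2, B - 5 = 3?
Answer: 104069/22 ≈ 4730.4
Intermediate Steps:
B = 8 (B = 5 + 3 = 8)
c = 689/22 (c = (20*(-33) - 29)/(-22) = (-660 - 29)*(-1/22) = -689*(-1/22) = 689/22 ≈ 31.318)
S(r) = r**2
S(B) + c*149 = 8**2 + (689/22)*149 = 64 + 102661/22 = 104069/22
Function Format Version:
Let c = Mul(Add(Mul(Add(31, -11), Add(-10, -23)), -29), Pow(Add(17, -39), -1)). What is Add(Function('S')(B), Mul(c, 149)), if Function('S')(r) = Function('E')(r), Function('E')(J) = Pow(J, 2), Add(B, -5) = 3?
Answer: Rational(104069, 22) ≈ 4730.4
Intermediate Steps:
B = 8 (B = Add(5, 3) = 8)
c = Rational(689, 22) (c = Mul(Add(Mul(20, -33), -29), Pow(-22, -1)) = Mul(Add(-660, -29), Rational(-1, 22)) = Mul(-689, Rational(-1, 22)) = Rational(689, 22) ≈ 31.318)
Function('S')(r) = Pow(r, 2)
Add(Function('S')(B), Mul(c, 149)) = Add(Pow(8, 2), Mul(Rational(689, 22), 149)) = Add(64, Rational(102661, 22)) = Rational(104069, 22)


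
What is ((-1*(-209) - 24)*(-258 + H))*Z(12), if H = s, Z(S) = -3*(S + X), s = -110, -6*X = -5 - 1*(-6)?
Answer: 2416840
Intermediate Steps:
X = -1/6 (X = -(-5 - 1*(-6))/6 = -(-5 + 6)/6 = -1/6*1 = -1/6 ≈ -0.16667)
Z(S) = 1/2 - 3*S (Z(S) = -3*(S - 1/6) = -3*(-1/6 + S) = 1/2 - 3*S)
H = -110
((-1*(-209) - 24)*(-258 + H))*Z(12) = ((-1*(-209) - 24)*(-258 - 110))*(1/2 - 3*12) = ((209 - 24)*(-368))*(1/2 - 36) = (185*(-368))*(-71/2) = -68080*(-71/2) = 2416840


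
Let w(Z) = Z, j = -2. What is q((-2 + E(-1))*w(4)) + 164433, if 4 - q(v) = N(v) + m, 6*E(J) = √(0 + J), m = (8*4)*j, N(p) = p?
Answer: 164509 - 2*I/3 ≈ 1.6451e+5 - 0.66667*I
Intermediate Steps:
m = -64 (m = (8*4)*(-2) = 32*(-2) = -64)
E(J) = √J/6 (E(J) = √(0 + J)/6 = √J/6)
q(v) = 68 - v (q(v) = 4 - (v - 64) = 4 - (-64 + v) = 4 + (64 - v) = 68 - v)
q((-2 + E(-1))*w(4)) + 164433 = (68 - (-2 + √(-1)/6)*4) + 164433 = (68 - (-2 + I/6)*4) + 164433 = (68 - (-8 + 2*I/3)) + 164433 = (68 + (8 - 2*I/3)) + 164433 = (76 - 2*I/3) + 164433 = 164509 - 2*I/3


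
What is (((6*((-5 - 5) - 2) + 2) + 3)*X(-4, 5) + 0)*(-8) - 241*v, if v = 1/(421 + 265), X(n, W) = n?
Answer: -1471025/686 ≈ -2144.4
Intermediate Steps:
v = 1/686 ≈ 0.0014577
(((6*((-5 - 5) - 2) + 2) + 3)*X(-4, 5) + 0)*(-8) - 241*v = (((6*((-5 - 5) - 2) + 2) + 3)*(-4) + 0)*(-8) - 241*1/686 = (((6*(-10 - 2) + 2) + 3)*(-4) + 0)*(-8) - 241/686 = (((6*(-12) + 2) + 3)*(-4) + 0)*(-8) - 241/686 = (((-72 + 2) + 3)*(-4) + 0)*(-8) - 241/686 = ((-70 + 3)*(-4) + 0)*(-8) - 241/686 = (-67*(-4) + 0)*(-8) - 241/686 = (268 + 0)*(-8) - 241/686 = 268*(-8) - 241/686 = -2144 - 241/686 = -1471025/686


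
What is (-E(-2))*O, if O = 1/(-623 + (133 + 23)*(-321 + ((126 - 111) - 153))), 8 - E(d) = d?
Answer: 10/72227 ≈ 0.00013845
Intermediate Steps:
E(d) = 8 - d
O = -1/72227 (O = 1/(-623 + 156*(-321 + (15 - 153))) = 1/(-623 + 156*(-321 - 138)) = 1/(-623 + 156*(-459)) = 1/(-623 - 71604) = 1/(-72227) = -1/72227 ≈ -1.3845e-5)
(-E(-2))*O = -(8 - 1*(-2))*(-1/72227) = -(8 + 2)*(-1/72227) = -1*10*(-1/72227) = -10*(-1/72227) = 10/72227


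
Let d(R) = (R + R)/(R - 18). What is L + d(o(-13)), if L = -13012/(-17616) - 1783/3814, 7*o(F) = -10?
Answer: 59710255/142773276 ≈ 0.41822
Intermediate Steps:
o(F) = -10/7 (o(F) = (⅐)*(-10) = -10/7)
d(R) = 2*R/(-18 + R) (d(R) = (2*R)/(-18 + R) = 2*R/(-18 + R))
L = 2277305/8398428 (L = -13012*(-1/17616) - 1783*1/3814 = 3253/4404 - 1783/3814 = 2277305/8398428 ≈ 0.27116)
L + d(o(-13)) = 2277305/8398428 + 2*(-10/7)/(-18 - 10/7) = 2277305/8398428 + 2*(-10/7)/(-136/7) = 2277305/8398428 + 2*(-10/7)*(-7/136) = 2277305/8398428 + 5/34 = 59710255/142773276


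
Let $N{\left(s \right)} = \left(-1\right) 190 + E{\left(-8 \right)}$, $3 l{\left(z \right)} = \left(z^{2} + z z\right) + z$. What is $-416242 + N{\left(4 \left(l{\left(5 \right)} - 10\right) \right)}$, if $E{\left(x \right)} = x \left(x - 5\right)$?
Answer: $-416328$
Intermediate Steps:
$l{\left(z \right)} = \frac{z}{3} + \frac{2 z^{2}}{3}$ ($l{\left(z \right)} = \frac{\left(z^{2} + z z\right) + z}{3} = \frac{\left(z^{2} + z^{2}\right) + z}{3} = \frac{2 z^{2} + z}{3} = \frac{z + 2 z^{2}}{3} = \frac{z}{3} + \frac{2 z^{2}}{3}$)
$E{\left(x \right)} = x \left(-5 + x\right)$
$N{\left(s \right)} = -86$ ($N{\left(s \right)} = \left(-1\right) 190 - 8 \left(-5 - 8\right) = -190 - -104 = -190 + 104 = -86$)
$-416242 + N{\left(4 \left(l{\left(5 \right)} - 10\right) \right)} = -416242 - 86 = -416328$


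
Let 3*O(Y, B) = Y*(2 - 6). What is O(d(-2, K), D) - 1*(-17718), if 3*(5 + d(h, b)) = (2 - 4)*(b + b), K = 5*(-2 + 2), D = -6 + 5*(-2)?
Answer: 53174/3 ≈ 17725.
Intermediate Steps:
D = -16 (D = -6 - 10 = -16)
K = 0 (K = 5*0 = 0)
d(h, b) = -5 - 4*b/3 (d(h, b) = -5 + ((2 - 4)*(b + b))/3 = -5 + (-4*b)/3 = -5 - 4*b/3)
O(Y, B) = -4*Y/3 (O(Y, B) = (Y*(2 - 6))/3 = (Y*(-4))/3 = (-4*Y)/3 = -4*Y/3)
O(d(-2, K), D) - 1*(-17718) = -4*(-5 - 4/3*0)/3 - 1*(-17718) = -4*(-5 + 0)/3 + 17718 = -4/3*(-5) + 17718 = 20/3 + 17718 = 53174/3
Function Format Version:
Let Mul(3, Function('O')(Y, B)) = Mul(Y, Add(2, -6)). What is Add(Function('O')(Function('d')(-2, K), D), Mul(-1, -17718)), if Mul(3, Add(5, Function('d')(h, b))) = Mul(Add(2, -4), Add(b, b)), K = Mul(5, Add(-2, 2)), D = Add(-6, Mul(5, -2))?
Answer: Rational(53174, 3) ≈ 17725.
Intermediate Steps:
D = -16 (D = Add(-6, -10) = -16)
K = 0 (K = Mul(5, 0) = 0)
Function('d')(h, b) = Add(-5, Mul(Rational(-4, 3), b)) (Function('d')(h, b) = Add(-5, Mul(Rational(1, 3), Mul(Add(2, -4), Add(b, b)))) = Add(-5, Mul(Rational(1, 3), Mul(-2, Mul(2, b)))) = Add(-5, Mul(Rational(1, 3), Mul(-4, b))) = Add(-5, Mul(Rational(-4, 3), b)))
Function('O')(Y, B) = Mul(Rational(-4, 3), Y) (Function('O')(Y, B) = Mul(Rational(1, 3), Mul(Y, Add(2, -6))) = Mul(Rational(1, 3), Mul(Y, -4)) = Mul(Rational(1, 3), Mul(-4, Y)) = Mul(Rational(-4, 3), Y))
Add(Function('O')(Function('d')(-2, K), D), Mul(-1, -17718)) = Add(Mul(Rational(-4, 3), Add(-5, Mul(Rational(-4, 3), 0))), Mul(-1, -17718)) = Add(Mul(Rational(-4, 3), Add(-5, 0)), 17718) = Add(Mul(Rational(-4, 3), -5), 17718) = Add(Rational(20, 3), 17718) = Rational(53174, 3)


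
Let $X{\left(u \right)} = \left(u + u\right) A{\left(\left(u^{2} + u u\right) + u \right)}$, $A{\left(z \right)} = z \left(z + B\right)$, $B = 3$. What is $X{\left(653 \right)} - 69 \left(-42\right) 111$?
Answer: $951310392901402$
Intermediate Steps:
$A{\left(z \right)} = z \left(3 + z\right)$ ($A{\left(z \right)} = z \left(z + 3\right) = z \left(3 + z\right)$)
$X{\left(u \right)} = 2 u \left(u + 2 u^{2}\right) \left(3 + u + 2 u^{2}\right)$ ($X{\left(u \right)} = \left(u + u\right) \left(\left(u^{2} + u u\right) + u\right) \left(3 + \left(\left(u^{2} + u u\right) + u\right)\right) = 2 u \left(\left(u^{2} + u^{2}\right) + u\right) \left(3 + \left(\left(u^{2} + u^{2}\right) + u\right)\right) = 2 u \left(2 u^{2} + u\right) \left(3 + \left(2 u^{2} + u\right)\right) = 2 u \left(u + 2 u^{2}\right) \left(3 + \left(u + 2 u^{2}\right)\right) = 2 u \left(u + 2 u^{2}\right) \left(3 + u + 2 u^{2}\right)$)
$X{\left(653 \right)} - 69 \left(-42\right) 111 = 2 \cdot 653^{2} \left(1 + 2 \cdot 653\right) \left(3 + 653 \left(1 + 2 \cdot 653\right)\right) - 69 \left(-42\right) 111 = 2 \cdot 426409 \left(1 + 1306\right) \left(3 + 653 \left(1 + 1306\right)\right) - \left(-2898\right) 111 = 2 \cdot 426409 \cdot 1307 \left(3 + 653 \cdot 1307\right) - -321678 = 2 \cdot 426409 \cdot 1307 \left(3 + 853471\right) + 321678 = 2 \cdot 426409 \cdot 1307 \cdot 853474 + 321678 = 951310392579724 + 321678 = 951310392901402$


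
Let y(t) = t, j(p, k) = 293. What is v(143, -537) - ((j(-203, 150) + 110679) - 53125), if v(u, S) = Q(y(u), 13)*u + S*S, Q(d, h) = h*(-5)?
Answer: 221227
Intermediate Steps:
Q(d, h) = -5*h
v(u, S) = S**2 - 65*u (v(u, S) = (-5*13)*u + S*S = -65*u + S**2 = S**2 - 65*u)
v(143, -537) - ((j(-203, 150) + 110679) - 53125) = ((-537)**2 - 65*143) - ((293 + 110679) - 53125) = (288369 - 9295) - (110972 - 53125) = 279074 - 1*57847 = 279074 - 57847 = 221227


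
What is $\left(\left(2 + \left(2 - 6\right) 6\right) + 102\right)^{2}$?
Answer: $6400$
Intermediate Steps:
$\left(\left(2 + \left(2 - 6\right) 6\right) + 102\right)^{2} = \left(\left(2 - 24\right) + 102\right)^{2} = \left(-22 + 102\right)^{2} = 80^{2} = 6400$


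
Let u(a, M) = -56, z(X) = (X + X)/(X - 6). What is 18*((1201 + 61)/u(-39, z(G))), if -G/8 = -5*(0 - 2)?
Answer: -5679/14 ≈ -405.64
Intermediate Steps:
G = -80 (G = -(-40)*(0 - 2) = -(-40)*(-2) = -8*10 = -80)
z(X) = 2*X/(-6 + X) (z(X) = (2*X)/(-6 + X) = 2*X/(-6 + X))
18*((1201 + 61)/u(-39, z(G))) = 18*((1201 + 61)/(-56)) = 18*(1262*(-1/56)) = 18*(-631/28) = -5679/14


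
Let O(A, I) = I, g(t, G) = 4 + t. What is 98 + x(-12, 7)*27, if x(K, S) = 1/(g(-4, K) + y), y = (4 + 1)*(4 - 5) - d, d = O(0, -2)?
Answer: 89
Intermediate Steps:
d = -2
y = -3 (y = (4 + 1)*(4 - 5) - 1*(-2) = 5*(-1) + 2 = -5 + 2 = -3)
x(K, S) = -⅓ (x(K, S) = 1/((4 - 4) - 3) = 1/(0 - 3) = 1/(-3) = -⅓)
98 + x(-12, 7)*27 = 98 - ⅓*27 = 98 - 9 = 89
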